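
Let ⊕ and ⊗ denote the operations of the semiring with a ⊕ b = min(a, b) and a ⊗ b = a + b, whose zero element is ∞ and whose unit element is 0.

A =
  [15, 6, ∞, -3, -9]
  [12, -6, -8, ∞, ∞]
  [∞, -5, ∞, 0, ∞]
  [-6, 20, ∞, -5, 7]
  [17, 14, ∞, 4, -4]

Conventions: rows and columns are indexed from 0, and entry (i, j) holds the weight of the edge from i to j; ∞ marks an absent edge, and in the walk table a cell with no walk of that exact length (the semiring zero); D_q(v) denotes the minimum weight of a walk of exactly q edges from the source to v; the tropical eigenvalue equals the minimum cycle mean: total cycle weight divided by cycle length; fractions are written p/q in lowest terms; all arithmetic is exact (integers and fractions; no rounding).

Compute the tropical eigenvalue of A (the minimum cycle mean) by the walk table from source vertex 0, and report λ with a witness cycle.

q=0: [0, ∞, ∞, ∞, ∞]
q=1: [15, 6, ∞, -3, -9]
q=2: [-9, 0, -2, -8, -13]
q=3: [-14, -7, -8, -13, -18]
q=4: [-19, -13, -15, -18, -23]
q=5: [-24, -20, -21, -23, -28]
Optimal cycle mean attained by: cycle 1->2->1, total (-8) + (-5), length 2.
Answer: λ = -13/2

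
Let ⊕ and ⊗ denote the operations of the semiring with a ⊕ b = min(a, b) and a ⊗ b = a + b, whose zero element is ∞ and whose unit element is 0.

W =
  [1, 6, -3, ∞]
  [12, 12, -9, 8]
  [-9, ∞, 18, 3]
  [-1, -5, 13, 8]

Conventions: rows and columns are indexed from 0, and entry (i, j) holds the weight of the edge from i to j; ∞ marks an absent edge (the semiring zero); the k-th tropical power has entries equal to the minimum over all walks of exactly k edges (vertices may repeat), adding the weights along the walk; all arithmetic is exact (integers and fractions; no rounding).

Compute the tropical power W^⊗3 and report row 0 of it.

W^⊗2:
  [-12, 7, -3, 0]
  [-18, 3, 3, -6]
  [-8, -3, -12, 11]
  [0, 3, -14, 3]
W^⊗3:
  [-12, -6, -15, 0]
  [-17, -12, -21, 2]
  [-21, -2, -12, -9]
  [-23, -2, -6, -11]
Answer: row 0 of W^⊗3 = [-12, -6, -15, 0]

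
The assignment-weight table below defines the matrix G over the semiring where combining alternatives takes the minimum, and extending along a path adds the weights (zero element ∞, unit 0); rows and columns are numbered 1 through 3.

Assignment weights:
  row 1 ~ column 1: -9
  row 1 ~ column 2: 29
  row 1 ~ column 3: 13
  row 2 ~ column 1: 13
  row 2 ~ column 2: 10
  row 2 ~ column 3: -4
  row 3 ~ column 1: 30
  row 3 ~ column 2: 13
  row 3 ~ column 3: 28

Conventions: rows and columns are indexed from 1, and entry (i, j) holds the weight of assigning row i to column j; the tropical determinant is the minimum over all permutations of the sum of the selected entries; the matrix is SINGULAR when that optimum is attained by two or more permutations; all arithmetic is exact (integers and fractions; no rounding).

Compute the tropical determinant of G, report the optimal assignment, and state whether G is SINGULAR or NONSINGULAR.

σ = (1, 2, 3): (-9) + 10 + 28 = 29
σ = (1, 3, 2): (-9) + (-4) + 13 = 0
σ = (2, 1, 3): 29 + 13 + 28 = 70
σ = (2, 3, 1): 29 + (-4) + 30 = 55
σ = (3, 1, 2): 13 + 13 + 13 = 39
σ = (3, 2, 1): 13 + 10 + 30 = 53
Optimal value attained by: σ = (1, 3, 2).
Answer: det⊕(G) = 0; verdict: NONSINGULAR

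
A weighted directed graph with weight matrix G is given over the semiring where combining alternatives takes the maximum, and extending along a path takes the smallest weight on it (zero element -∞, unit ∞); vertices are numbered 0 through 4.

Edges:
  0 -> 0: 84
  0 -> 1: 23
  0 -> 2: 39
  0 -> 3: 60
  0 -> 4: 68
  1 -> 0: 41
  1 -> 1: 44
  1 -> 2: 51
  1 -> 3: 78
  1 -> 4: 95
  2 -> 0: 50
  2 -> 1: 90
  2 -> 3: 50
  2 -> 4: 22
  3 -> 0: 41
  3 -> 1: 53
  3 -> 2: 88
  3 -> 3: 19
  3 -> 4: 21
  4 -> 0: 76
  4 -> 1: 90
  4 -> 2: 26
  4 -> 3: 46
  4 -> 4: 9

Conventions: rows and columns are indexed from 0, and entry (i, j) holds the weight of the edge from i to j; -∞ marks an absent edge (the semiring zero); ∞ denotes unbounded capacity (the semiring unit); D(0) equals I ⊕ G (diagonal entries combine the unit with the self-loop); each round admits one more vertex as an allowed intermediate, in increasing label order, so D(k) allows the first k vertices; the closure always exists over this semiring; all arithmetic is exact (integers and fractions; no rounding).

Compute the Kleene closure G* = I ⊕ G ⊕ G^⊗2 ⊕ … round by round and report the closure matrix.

D(0):
  [∞, 23, 39, 60, 68]
  [41, ∞, 51, 78, 95]
  [50, 90, ∞, 50, 22]
  [41, 53, 88, ∞, 21]
  [76, 90, 26, 46, ∞]
D(1):
  [∞, 23, 39, 60, 68]
  [41, ∞, 51, 78, 95]
  [50, 90, ∞, 50, 50]
  [41, 53, 88, ∞, 41]
  [76, 90, 39, 60, ∞]
D(2):
  [∞, 23, 39, 60, 68]
  [41, ∞, 51, 78, 95]
  [50, 90, ∞, 78, 90]
  [41, 53, 88, ∞, 53]
  [76, 90, 51, 78, ∞]
D(3):
  [∞, 39, 39, 60, 68]
  [50, ∞, 51, 78, 95]
  [50, 90, ∞, 78, 90]
  [50, 88, 88, ∞, 88]
  [76, 90, 51, 78, ∞]
D(4):
  [∞, 60, 60, 60, 68]
  [50, ∞, 78, 78, 95]
  [50, 90, ∞, 78, 90]
  [50, 88, 88, ∞, 88]
  [76, 90, 78, 78, ∞]
D(5):
  [∞, 68, 68, 68, 68]
  [76, ∞, 78, 78, 95]
  [76, 90, ∞, 78, 90]
  [76, 88, 88, ∞, 88]
  [76, 90, 78, 78, ∞]
Answer: G* = [[∞, 68, 68, 68, 68], [76, ∞, 78, 78, 95], [76, 90, ∞, 78, 90], [76, 88, 88, ∞, 88], [76, 90, 78, 78, ∞]]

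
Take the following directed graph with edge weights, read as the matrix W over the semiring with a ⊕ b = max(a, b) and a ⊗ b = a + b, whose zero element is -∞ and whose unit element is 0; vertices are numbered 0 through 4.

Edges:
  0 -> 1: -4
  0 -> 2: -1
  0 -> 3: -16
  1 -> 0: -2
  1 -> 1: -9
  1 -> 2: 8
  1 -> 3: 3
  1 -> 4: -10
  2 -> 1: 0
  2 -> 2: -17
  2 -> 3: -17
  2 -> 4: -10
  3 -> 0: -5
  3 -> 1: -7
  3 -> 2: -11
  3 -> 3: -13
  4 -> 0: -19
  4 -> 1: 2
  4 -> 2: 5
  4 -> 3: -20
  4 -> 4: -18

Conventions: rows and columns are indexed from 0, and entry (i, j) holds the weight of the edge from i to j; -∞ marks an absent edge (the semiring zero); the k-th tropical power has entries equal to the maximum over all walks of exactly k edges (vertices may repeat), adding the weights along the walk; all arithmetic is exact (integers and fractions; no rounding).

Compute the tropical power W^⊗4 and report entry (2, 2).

W^⊗2:
  [-6, -1, 4, -1, -11]
  [-2, 8, -1, -6, -2]
  [-2, -8, 8, 3, -10]
  [-9, -9, 1, -4, -17]
  [0, 5, 10, 5, -5]
W^⊗3:
  [-3, 4, 7, 2, -6]
  [6, 0, 16, 11, -2]
  [-2, 8, 0, -5, -2]
  [-9, 1, -1, -6, -9]
  [3, 10, 13, 8, 0]
W^⊗4:
  [2, 7, 12, 7, -3]
  [6, 16, 8, 3, 6]
  [6, 0, 16, 11, -2]
  [-1, -1, 9, 4, -9]
  [8, 13, 18, 13, 3]
Key observation: the optimum is the walk 2->1->2->1->2, with weight 0 + 8 + 0 + 8 = 16.
Optimal value attained by: walk 2->1->2->1->2.
Answer: (W^⊗4)[2][2] = 16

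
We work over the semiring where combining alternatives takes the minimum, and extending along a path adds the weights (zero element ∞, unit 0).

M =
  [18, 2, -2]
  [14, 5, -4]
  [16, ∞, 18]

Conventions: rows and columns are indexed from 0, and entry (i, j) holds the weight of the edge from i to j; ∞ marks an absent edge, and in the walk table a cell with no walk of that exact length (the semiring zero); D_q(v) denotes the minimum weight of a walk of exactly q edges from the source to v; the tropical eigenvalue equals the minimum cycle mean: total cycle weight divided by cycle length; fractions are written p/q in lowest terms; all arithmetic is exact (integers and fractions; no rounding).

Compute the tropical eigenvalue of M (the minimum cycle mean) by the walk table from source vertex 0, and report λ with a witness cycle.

q=0: [0, ∞, ∞]
q=1: [18, 2, -2]
q=2: [14, 7, -2]
q=3: [14, 12, 3]
Optimal cycle mean attained by: cycle 0->1->2->0, total 2 + (-4) + 16, length 3.
Answer: λ = 14/3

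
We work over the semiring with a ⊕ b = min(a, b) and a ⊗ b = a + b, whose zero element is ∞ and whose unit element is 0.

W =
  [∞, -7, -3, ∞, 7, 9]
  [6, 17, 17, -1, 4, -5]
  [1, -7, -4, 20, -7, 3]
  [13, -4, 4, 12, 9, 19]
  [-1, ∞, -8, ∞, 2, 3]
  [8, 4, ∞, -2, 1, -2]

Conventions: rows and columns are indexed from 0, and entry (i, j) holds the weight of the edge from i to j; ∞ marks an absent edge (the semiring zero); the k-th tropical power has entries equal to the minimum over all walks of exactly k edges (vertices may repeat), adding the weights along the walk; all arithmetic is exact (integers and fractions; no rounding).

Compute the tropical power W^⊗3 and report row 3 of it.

W^⊗2:
  [-2, -10, -7, -8, -10, -12]
  [3, -5, -4, -7, -4, -7]
  [-8, -11, -15, -8, -11, -12]
  [2, -3, 0, -5, -3, -9]
  [-7, -15, -12, 1, -15, -5]
  [0, -6, -7, -4, -1, -4]
W^⊗3:
  [-11, -14, -18, -14, -14, -15]
  [-5, -11, -12, -9, -11, -10]
  [-14, -22, -19, -14, -22, -16]
  [-4, -9, -11, -11, -8, -11]
  [-16, -19, -23, -16, -19, -20]
  [-6, -14, -11, -7, -14, -11]
Answer: row 3 of W^⊗3 = [-4, -9, -11, -11, -8, -11]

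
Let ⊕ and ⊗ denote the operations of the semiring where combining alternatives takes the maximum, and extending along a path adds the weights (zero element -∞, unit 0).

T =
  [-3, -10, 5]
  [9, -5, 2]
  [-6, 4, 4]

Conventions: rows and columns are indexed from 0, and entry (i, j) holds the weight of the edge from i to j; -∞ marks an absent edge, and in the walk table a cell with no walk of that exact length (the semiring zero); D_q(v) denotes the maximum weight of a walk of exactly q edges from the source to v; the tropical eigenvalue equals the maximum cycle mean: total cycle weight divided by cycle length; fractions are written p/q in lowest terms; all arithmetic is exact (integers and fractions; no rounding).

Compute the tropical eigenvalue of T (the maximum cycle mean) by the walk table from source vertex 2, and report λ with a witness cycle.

q=0: [-∞, -∞, 0]
q=1: [-6, 4, 4]
q=2: [13, 8, 8]
q=3: [17, 12, 18]
Optimal cycle mean attained by: cycle 0->2->1->0, total 5 + 4 + 9, length 3.
Answer: λ = 6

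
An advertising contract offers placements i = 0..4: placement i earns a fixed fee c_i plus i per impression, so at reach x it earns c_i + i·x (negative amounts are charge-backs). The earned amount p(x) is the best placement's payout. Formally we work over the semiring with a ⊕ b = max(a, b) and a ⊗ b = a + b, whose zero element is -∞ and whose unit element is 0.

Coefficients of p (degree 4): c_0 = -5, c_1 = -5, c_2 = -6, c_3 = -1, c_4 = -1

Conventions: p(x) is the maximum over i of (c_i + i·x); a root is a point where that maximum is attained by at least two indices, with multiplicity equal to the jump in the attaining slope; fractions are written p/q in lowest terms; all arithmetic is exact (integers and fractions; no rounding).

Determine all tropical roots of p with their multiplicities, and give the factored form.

hull edge (i=0, c=-5) to (i=3, c=-1): slope 4/3, span 3
hull edge (i=3, c=-1) to (i=4, c=-1): slope 0, span 1
Factored form: p(x) = -1 ⊗ (x ⊕ (-4/3)) ⊗ (x ⊕ (-4/3)) ⊗ (x ⊕ (-4/3)) ⊗ (x ⊕ 0)
Answer: roots = -4/3 (mult 3), 0 (mult 1)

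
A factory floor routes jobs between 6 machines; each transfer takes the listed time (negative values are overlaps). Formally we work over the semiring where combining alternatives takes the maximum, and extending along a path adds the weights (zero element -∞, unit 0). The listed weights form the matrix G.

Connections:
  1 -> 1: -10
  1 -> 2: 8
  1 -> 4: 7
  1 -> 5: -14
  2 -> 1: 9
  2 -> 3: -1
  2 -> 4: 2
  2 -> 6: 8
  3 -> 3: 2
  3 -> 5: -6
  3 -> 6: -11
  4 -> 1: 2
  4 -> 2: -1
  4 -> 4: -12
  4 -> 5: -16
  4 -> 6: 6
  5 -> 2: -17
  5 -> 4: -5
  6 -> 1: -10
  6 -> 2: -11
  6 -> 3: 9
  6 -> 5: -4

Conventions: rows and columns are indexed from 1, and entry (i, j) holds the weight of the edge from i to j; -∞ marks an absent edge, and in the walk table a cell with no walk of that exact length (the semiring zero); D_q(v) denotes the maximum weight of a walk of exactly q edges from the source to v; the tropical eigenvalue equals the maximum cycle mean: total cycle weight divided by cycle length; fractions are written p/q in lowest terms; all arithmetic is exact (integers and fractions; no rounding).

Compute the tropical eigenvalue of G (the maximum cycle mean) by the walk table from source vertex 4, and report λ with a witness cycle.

q=0: [-∞, -∞, -∞, 0, -∞, -∞]
q=1: [2, -1, -∞, -12, -16, 6]
q=2: [8, 10, 15, 9, 2, 7]
q=3: [19, 16, 17, 15, 9, 18]
q=4: [25, 27, 27, 26, 14, 24]
q=5: [36, 33, 33, 32, 21, 35]
q=6: [42, 44, 44, 43, 31, 41]
Optimal cycle mean attained by: cycle 1->2->1, total 8 + 9, length 2.
Answer: λ = 17/2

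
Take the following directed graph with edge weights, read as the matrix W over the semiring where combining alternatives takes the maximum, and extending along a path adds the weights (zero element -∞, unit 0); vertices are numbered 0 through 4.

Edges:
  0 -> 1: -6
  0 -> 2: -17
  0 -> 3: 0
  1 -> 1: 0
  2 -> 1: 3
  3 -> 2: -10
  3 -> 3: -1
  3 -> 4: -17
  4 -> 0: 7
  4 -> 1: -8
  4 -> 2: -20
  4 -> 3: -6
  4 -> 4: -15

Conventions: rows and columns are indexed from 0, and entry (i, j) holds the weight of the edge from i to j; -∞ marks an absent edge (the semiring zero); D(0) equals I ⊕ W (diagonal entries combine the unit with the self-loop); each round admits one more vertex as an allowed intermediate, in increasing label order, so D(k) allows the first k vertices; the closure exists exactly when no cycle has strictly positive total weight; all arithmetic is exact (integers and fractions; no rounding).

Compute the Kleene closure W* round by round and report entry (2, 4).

D(0):
  [0, -6, -17, 0, -∞]
  [-∞, 0, -∞, -∞, -∞]
  [-∞, 3, 0, -∞, -∞]
  [-∞, -∞, -10, 0, -17]
  [7, -8, -20, -6, 0]
D(1):
  [0, -6, -17, 0, -∞]
  [-∞, 0, -∞, -∞, -∞]
  [-∞, 3, 0, -∞, -∞]
  [-∞, -∞, -10, 0, -17]
  [7, 1, -10, 7, 0]
D(2):
  [0, -6, -17, 0, -∞]
  [-∞, 0, -∞, -∞, -∞]
  [-∞, 3, 0, -∞, -∞]
  [-∞, -∞, -10, 0, -17]
  [7, 1, -10, 7, 0]
D(3):
  [0, -6, -17, 0, -∞]
  [-∞, 0, -∞, -∞, -∞]
  [-∞, 3, 0, -∞, -∞]
  [-∞, -7, -10, 0, -17]
  [7, 1, -10, 7, 0]
D(4):
  [0, -6, -10, 0, -17]
  [-∞, 0, -∞, -∞, -∞]
  [-∞, 3, 0, -∞, -∞]
  [-∞, -7, -10, 0, -17]
  [7, 1, -3, 7, 0]
D(5):
  [0, -6, -10, 0, -17]
  [-∞, 0, -∞, -∞, -∞]
  [-∞, 3, 0, -∞, -∞]
  [-10, -7, -10, 0, -17]
  [7, 1, -3, 7, 0]
Answer: W*[2][4] = -∞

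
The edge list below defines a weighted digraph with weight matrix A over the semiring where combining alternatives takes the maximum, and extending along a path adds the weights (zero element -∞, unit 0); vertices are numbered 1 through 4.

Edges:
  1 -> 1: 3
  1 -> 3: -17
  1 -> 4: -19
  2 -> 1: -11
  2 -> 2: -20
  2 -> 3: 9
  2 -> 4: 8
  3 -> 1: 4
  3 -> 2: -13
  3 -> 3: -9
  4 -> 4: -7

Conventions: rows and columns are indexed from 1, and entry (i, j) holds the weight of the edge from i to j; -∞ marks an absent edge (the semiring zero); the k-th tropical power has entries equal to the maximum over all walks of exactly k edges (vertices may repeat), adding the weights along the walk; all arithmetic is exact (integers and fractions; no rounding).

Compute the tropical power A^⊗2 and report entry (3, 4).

A^⊗2:
  [6, -30, -14, -16]
  [13, -4, 0, 1]
  [7, -22, -4, -5]
  [-∞, -∞, -∞, -14]
Key observation: the optimum is the walk 3->2->4, with weight (-13) + 8 = -5.
Optimal value attained by: walk 3->2->4.
Answer: (A^⊗2)[3][4] = -5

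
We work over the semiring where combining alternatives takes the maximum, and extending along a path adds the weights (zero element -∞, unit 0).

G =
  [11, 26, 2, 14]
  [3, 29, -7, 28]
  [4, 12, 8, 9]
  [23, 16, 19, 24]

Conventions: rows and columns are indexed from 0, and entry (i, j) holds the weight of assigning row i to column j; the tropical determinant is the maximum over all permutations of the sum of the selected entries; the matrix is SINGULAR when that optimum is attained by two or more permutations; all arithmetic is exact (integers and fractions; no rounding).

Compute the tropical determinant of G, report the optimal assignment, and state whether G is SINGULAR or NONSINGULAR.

σ = (0, 1, 2, 3): 11 + 29 + 8 + 24 = 72
σ = (0, 1, 3, 2): 11 + 29 + 9 + 19 = 68
σ = (0, 2, 1, 3): 11 + (-7) + 12 + 24 = 40
σ = (0, 2, 3, 1): 11 + (-7) + 9 + 16 = 29
σ = (0, 3, 1, 2): 11 + 28 + 12 + 19 = 70
σ = (0, 3, 2, 1): 11 + 28 + 8 + 16 = 63
σ = (1, 0, 2, 3): 26 + 3 + 8 + 24 = 61
σ = (1, 0, 3, 2): 26 + 3 + 9 + 19 = 57
σ = (1, 2, 0, 3): 26 + (-7) + 4 + 24 = 47
σ = (1, 2, 3, 0): 26 + (-7) + 9 + 23 = 51
σ = (1, 3, 0, 2): 26 + 28 + 4 + 19 = 77
σ = (1, 3, 2, 0): 26 + 28 + 8 + 23 = 85
σ = (2, 0, 1, 3): 2 + 3 + 12 + 24 = 41
σ = (2, 0, 3, 1): 2 + 3 + 9 + 16 = 30
σ = (2, 1, 0, 3): 2 + 29 + 4 + 24 = 59
σ = (2, 1, 3, 0): 2 + 29 + 9 + 23 = 63
σ = (2, 3, 0, 1): 2 + 28 + 4 + 16 = 50
σ = (2, 3, 1, 0): 2 + 28 + 12 + 23 = 65
σ = (3, 0, 1, 2): 14 + 3 + 12 + 19 = 48
σ = (3, 0, 2, 1): 14 + 3 + 8 + 16 = 41
σ = (3, 1, 0, 2): 14 + 29 + 4 + 19 = 66
σ = (3, 1, 2, 0): 14 + 29 + 8 + 23 = 74
σ = (3, 2, 0, 1): 14 + (-7) + 4 + 16 = 27
σ = (3, 2, 1, 0): 14 + (-7) + 12 + 23 = 42
Optimal value attained by: σ = (1, 3, 2, 0).
Answer: det⊕(G) = 85; verdict: NONSINGULAR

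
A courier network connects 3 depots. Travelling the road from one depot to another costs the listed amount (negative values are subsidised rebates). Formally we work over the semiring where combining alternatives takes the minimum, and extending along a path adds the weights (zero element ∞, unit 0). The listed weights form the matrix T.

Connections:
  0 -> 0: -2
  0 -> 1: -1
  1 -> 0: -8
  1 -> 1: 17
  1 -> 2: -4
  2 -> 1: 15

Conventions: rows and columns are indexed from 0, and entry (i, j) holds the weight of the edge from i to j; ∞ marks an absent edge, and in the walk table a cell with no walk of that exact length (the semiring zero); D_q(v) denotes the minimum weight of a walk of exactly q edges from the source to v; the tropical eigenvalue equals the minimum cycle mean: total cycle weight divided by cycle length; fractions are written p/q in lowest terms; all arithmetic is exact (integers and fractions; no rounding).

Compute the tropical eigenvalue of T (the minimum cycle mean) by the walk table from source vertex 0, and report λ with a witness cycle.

q=0: [0, ∞, ∞]
q=1: [-2, -1, ∞]
q=2: [-9, -3, -5]
q=3: [-11, -10, -7]
Optimal cycle mean attained by: cycle 0->1->0, total (-1) + (-8), length 2.
Answer: λ = -9/2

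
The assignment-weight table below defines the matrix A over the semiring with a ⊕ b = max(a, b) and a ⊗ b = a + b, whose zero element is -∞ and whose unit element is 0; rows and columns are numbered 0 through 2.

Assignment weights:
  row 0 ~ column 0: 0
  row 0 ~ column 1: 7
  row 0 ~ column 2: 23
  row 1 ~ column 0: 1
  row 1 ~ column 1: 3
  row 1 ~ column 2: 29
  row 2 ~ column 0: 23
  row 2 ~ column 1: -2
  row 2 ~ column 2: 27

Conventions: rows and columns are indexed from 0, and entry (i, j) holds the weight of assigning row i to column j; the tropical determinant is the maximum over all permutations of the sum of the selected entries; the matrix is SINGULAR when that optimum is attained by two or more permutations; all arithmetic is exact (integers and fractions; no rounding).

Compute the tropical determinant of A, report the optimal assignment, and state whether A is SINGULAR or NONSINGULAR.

σ = (0, 1, 2): 0 + 3 + 27 = 30
σ = (0, 2, 1): 0 + 29 + (-2) = 27
σ = (1, 0, 2): 7 + 1 + 27 = 35
σ = (1, 2, 0): 7 + 29 + 23 = 59
σ = (2, 0, 1): 23 + 1 + (-2) = 22
σ = (2, 1, 0): 23 + 3 + 23 = 49
Optimal value attained by: σ = (1, 2, 0).
Answer: det⊕(A) = 59; verdict: NONSINGULAR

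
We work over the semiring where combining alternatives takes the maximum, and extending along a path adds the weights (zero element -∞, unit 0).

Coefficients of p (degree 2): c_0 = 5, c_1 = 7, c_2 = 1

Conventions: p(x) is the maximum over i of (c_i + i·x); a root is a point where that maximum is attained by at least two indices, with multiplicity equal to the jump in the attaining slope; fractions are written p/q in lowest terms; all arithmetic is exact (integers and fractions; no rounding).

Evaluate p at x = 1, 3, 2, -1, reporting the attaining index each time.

p(1) = max(5+0·1=5, 7+1·1=8, 1+2·1=3) = 8 (attained by i=1)
p(3) = max(5+0·3=5, 7+1·3=10, 1+2·3=7) = 10 (attained by i=1)
p(2) = max(5+0·2=5, 7+1·2=9, 1+2·2=5) = 9 (attained by i=1)
p(-1) = max(5+0·(-1)=5, 7+1·(-1)=6, 1+2·(-1)=-1) = 6 (attained by i=1)
Answer: p(1) = 8; p(3) = 10; p(2) = 9; p(-1) = 6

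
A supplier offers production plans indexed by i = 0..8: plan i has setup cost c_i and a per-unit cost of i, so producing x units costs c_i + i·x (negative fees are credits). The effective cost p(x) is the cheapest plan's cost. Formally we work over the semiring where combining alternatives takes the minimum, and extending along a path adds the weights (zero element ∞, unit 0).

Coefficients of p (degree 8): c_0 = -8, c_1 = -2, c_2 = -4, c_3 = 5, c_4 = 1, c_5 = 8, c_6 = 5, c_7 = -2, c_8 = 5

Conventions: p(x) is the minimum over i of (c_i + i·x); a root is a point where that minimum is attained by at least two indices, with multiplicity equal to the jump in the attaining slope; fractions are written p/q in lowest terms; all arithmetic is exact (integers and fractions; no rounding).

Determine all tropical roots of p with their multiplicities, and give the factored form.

hull edge (i=0, c=-8) to (i=7, c=-2): slope 6/7, span 7
hull edge (i=7, c=-2) to (i=8, c=5): slope 7, span 1
Factored form: p(x) = 5 ⊗ (x ⊕ (-7)) ⊗ (x ⊕ (-6/7)) ⊗ (x ⊕ (-6/7)) ⊗ (x ⊕ (-6/7)) ⊗ (x ⊕ (-6/7)) ⊗ (x ⊕ (-6/7)) ⊗ (x ⊕ (-6/7)) ⊗ (x ⊕ (-6/7))
Answer: roots = -7 (mult 1), -6/7 (mult 7)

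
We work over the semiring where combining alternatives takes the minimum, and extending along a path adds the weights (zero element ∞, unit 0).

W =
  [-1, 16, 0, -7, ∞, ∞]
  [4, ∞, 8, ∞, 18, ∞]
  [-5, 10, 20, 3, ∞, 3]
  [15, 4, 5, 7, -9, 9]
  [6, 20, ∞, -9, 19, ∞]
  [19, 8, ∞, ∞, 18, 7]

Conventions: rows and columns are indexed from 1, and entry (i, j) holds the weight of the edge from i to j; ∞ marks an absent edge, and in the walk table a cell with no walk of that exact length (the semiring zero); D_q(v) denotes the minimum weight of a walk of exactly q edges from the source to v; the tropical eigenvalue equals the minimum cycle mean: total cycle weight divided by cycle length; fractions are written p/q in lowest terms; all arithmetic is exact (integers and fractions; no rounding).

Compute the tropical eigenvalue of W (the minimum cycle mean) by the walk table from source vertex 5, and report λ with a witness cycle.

q=0: [∞, ∞, ∞, ∞, 0, ∞]
q=1: [6, 20, ∞, -9, 19, ∞]
q=2: [5, -5, -4, -2, -18, 0]
q=3: [-12, 2, 3, -27, -11, -1]
q=4: [-13, -23, -22, -20, -36, -18]
q=5: [-30, -16, -15, -45, -29, -19]
q=6: [-31, -41, -40, -38, -54, -36]
Optimal cycle mean attained by: cycle 4->5->4, total (-9) + (-9), length 2.
Answer: λ = -9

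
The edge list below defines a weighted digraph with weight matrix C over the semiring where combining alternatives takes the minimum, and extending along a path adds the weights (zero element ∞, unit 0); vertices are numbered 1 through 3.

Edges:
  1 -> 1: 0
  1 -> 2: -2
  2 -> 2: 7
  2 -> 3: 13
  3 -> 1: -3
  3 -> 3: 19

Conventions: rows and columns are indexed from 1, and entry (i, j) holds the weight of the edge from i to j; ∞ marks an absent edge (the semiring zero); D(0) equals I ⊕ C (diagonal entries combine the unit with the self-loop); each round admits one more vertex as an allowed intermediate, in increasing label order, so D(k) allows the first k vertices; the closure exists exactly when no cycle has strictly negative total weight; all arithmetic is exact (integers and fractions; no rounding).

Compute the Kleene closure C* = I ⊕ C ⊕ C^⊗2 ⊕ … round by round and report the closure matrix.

D(0):
  [0, -2, ∞]
  [∞, 0, 13]
  [-3, ∞, 0]
D(1):
  [0, -2, ∞]
  [∞, 0, 13]
  [-3, -5, 0]
D(2):
  [0, -2, 11]
  [∞, 0, 13]
  [-3, -5, 0]
D(3):
  [0, -2, 11]
  [10, 0, 13]
  [-3, -5, 0]
Answer: C* = [[0, -2, 11], [10, 0, 13], [-3, -5, 0]]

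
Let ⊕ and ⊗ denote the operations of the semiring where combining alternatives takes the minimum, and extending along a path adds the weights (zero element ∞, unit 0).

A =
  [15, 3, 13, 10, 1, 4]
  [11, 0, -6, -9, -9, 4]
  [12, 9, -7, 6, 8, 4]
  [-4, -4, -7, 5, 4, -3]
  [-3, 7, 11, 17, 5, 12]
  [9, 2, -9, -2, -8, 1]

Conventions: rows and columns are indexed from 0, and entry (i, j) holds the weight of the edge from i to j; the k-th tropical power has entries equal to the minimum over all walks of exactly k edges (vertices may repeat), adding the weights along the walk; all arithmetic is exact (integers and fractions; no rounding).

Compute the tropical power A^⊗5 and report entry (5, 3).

A^⊗2:
  [-2, 3, -5, -6, -6, 5]
  [-13, -13, -16, -9, -9, -12]
  [2, 2, -14, -1, -4, -3]
  [1, -4, -14, -13, -13, -3]
  [2, 0, 1, -2, -2, 1]
  [-11, -6, -16, -7, -7, -5]
A^⊗3:
  [-10, -10, -13, -6, -6, -9]
  [-13, -13, -23, -22, -22, -12]
  [-7, -5, -21, -8, -11, -10]
  [-17, -17, -21, -13, -13, -16]
  [-6, -6, -9, -9, -9, -5]
  [-11, -11, -23, -15, -15, -12]
A^⊗4:
  [-10, -10, -20, -19, -19, -9]
  [-26, -26, -30, -22, -22, -25]
  [-14, -12, -28, -15, -18, -17]
  [-17, -17, -28, -26, -26, -17]
  [-13, -13, -16, -15, -15, -12]
  [-19, -19, -30, -20, -20, -19]
A^⊗5:
  [-23, -23, -27, -19, -19, -22]
  [-26, -26, -37, -35, -35, -26]
  [-21, -19, -35, -22, -25, -24]
  [-30, -30, -35, -26, -26, -29]
  [-19, -19, -23, -22, -22, -18]
  [-24, -24, -37, -28, -28, -26]
Key observation: the optimum is the walk 5->3->1->3->1->3, with weight (-2) + (-4) + (-9) + (-4) + (-9) = -28.
Optimal value attained by: walk 5->3->1->3->1->3.
Answer: (A^⊗5)[5][3] = -28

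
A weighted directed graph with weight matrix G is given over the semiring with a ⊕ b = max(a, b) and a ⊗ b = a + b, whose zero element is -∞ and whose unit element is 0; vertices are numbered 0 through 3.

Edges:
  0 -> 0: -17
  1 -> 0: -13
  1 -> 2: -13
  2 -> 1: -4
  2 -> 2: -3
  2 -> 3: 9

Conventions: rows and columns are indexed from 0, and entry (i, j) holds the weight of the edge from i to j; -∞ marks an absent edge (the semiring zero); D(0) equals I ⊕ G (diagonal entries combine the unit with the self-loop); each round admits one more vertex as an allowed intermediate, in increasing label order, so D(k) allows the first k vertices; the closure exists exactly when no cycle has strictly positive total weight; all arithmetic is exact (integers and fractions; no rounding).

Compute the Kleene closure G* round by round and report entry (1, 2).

D(0):
  [0, -∞, -∞, -∞]
  [-13, 0, -13, -∞]
  [-∞, -4, 0, 9]
  [-∞, -∞, -∞, 0]
D(1):
  [0, -∞, -∞, -∞]
  [-13, 0, -13, -∞]
  [-∞, -4, 0, 9]
  [-∞, -∞, -∞, 0]
D(2):
  [0, -∞, -∞, -∞]
  [-13, 0, -13, -∞]
  [-17, -4, 0, 9]
  [-∞, -∞, -∞, 0]
D(3):
  [0, -∞, -∞, -∞]
  [-13, 0, -13, -4]
  [-17, -4, 0, 9]
  [-∞, -∞, -∞, 0]
D(4):
  [0, -∞, -∞, -∞]
  [-13, 0, -13, -4]
  [-17, -4, 0, 9]
  [-∞, -∞, -∞, 0]
Answer: G*[1][2] = -13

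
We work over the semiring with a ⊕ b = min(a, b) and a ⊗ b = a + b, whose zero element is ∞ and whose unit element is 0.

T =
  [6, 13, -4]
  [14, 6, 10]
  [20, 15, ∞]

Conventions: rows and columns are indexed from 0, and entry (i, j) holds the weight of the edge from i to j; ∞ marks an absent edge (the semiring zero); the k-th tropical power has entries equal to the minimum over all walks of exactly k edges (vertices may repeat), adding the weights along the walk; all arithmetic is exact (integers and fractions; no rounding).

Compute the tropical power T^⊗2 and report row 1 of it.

T^⊗2:
  [12, 11, 2]
  [20, 12, 10]
  [26, 21, 16]
Answer: row 1 of T^⊗2 = [20, 12, 10]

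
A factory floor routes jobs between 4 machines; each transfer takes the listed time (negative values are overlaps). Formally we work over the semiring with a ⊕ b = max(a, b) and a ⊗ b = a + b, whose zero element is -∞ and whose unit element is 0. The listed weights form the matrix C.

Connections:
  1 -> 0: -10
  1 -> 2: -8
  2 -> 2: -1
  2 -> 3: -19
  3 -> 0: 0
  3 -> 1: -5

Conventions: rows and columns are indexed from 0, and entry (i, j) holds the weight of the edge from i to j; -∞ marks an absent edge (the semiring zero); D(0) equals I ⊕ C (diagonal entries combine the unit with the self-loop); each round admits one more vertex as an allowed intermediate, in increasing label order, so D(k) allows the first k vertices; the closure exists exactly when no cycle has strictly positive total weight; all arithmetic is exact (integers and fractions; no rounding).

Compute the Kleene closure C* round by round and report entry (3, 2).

D(0):
  [0, -∞, -∞, -∞]
  [-10, 0, -8, -∞]
  [-∞, -∞, 0, -19]
  [0, -5, -∞, 0]
D(1):
  [0, -∞, -∞, -∞]
  [-10, 0, -8, -∞]
  [-∞, -∞, 0, -19]
  [0, -5, -∞, 0]
D(2):
  [0, -∞, -∞, -∞]
  [-10, 0, -8, -∞]
  [-∞, -∞, 0, -19]
  [0, -5, -13, 0]
D(3):
  [0, -∞, -∞, -∞]
  [-10, 0, -8, -27]
  [-∞, -∞, 0, -19]
  [0, -5, -13, 0]
D(4):
  [0, -∞, -∞, -∞]
  [-10, 0, -8, -27]
  [-19, -24, 0, -19]
  [0, -5, -13, 0]
Answer: C*[3][2] = -13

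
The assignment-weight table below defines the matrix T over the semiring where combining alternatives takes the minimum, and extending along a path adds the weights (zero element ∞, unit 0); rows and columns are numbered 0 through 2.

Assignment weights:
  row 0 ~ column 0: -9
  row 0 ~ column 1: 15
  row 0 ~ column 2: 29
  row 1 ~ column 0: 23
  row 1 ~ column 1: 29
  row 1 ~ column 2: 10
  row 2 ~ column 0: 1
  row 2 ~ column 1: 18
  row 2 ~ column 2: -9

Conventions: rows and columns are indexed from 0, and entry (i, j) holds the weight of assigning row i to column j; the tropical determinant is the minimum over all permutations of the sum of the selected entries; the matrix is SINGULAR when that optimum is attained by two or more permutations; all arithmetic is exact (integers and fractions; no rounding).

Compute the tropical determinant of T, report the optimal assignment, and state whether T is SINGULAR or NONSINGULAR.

σ = (0, 1, 2): (-9) + 29 + (-9) = 11
σ = (0, 2, 1): (-9) + 10 + 18 = 19
σ = (1, 0, 2): 15 + 23 + (-9) = 29
σ = (1, 2, 0): 15 + 10 + 1 = 26
σ = (2, 0, 1): 29 + 23 + 18 = 70
σ = (2, 1, 0): 29 + 29 + 1 = 59
Optimal value attained by: σ = (0, 1, 2).
Answer: det⊕(T) = 11; verdict: NONSINGULAR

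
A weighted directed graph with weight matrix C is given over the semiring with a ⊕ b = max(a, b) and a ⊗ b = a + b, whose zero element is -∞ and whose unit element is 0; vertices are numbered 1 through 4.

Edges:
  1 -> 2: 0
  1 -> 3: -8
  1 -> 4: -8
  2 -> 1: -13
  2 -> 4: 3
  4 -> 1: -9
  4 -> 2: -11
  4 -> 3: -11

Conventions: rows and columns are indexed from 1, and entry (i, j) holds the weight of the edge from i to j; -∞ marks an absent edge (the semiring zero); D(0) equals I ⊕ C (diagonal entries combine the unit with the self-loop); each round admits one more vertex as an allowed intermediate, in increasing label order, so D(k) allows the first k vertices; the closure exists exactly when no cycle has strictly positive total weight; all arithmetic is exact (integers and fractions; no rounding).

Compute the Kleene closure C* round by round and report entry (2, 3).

D(0):
  [0, 0, -8, -8]
  [-13, 0, -∞, 3]
  [-∞, -∞, 0, -∞]
  [-9, -11, -11, 0]
D(1):
  [0, 0, -8, -8]
  [-13, 0, -21, 3]
  [-∞, -∞, 0, -∞]
  [-9, -9, -11, 0]
D(2):
  [0, 0, -8, 3]
  [-13, 0, -21, 3]
  [-∞, -∞, 0, -∞]
  [-9, -9, -11, 0]
D(3):
  [0, 0, -8, 3]
  [-13, 0, -21, 3]
  [-∞, -∞, 0, -∞]
  [-9, -9, -11, 0]
D(4):
  [0, 0, -8, 3]
  [-6, 0, -8, 3]
  [-∞, -∞, 0, -∞]
  [-9, -9, -11, 0]
Answer: C*[2][3] = -8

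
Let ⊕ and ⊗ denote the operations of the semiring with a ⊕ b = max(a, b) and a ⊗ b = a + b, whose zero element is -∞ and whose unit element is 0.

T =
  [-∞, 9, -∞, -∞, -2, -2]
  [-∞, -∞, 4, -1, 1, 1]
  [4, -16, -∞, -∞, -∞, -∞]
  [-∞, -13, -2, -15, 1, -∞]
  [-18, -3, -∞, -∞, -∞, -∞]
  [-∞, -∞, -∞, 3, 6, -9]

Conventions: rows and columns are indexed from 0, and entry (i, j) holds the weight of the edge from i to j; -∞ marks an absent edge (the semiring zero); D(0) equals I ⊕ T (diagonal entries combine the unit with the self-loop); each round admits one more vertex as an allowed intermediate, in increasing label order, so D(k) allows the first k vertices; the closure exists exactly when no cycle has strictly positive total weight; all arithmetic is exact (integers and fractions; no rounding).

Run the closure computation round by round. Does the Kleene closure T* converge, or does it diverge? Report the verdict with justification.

D(0):
  [0, 9, -∞, -∞, -2, -2]
  [-∞, 0, 4, -1, 1, 1]
  [4, -16, 0, -∞, -∞, -∞]
  [-∞, -13, -2, 0, 1, -∞]
  [-18, -3, -∞, -∞, 0, -∞]
  [-∞, -∞, -∞, 3, 6, 0]
D(1):
  [0, 9, -∞, -∞, -2, -2]
  [-∞, 0, 4, -1, 1, 1]
  [4, 13, 0, -∞, 2, 2]
  [-∞, -13, -2, 0, 1, -∞]
  [-18, -3, -∞, -∞, 0, -20]
  [-∞, -∞, -∞, 3, 6, 0]
Detection: at round 2, diagonal entry (2, 2) turns strictly positive.
Key observation: the cycle 2->0->1->2 has total weight 4 + 9 + 4, which is strictly positive.
Answer: DIVERGES — positive cycle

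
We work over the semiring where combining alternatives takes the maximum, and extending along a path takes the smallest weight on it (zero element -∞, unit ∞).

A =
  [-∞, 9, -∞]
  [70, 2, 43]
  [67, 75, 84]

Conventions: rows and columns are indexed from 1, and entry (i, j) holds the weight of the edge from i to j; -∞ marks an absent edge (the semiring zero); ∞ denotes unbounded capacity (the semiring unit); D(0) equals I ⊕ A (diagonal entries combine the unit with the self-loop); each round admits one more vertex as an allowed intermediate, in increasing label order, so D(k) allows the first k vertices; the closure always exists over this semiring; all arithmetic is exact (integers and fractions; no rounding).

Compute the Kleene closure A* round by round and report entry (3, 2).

D(0):
  [∞, 9, -∞]
  [70, ∞, 43]
  [67, 75, ∞]
D(1):
  [∞, 9, -∞]
  [70, ∞, 43]
  [67, 75, ∞]
D(2):
  [∞, 9, 9]
  [70, ∞, 43]
  [70, 75, ∞]
D(3):
  [∞, 9, 9]
  [70, ∞, 43]
  [70, 75, ∞]
Answer: A*[3][2] = 75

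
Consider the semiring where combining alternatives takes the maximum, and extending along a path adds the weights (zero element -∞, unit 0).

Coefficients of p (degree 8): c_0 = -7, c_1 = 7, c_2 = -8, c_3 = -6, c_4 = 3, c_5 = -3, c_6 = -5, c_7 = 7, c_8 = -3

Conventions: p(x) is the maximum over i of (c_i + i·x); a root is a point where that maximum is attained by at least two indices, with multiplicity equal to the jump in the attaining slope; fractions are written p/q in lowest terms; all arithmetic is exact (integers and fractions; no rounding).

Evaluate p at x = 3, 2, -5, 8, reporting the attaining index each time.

p(3) = max(-7+0·3=-7, 7+1·3=10, -8+2·3=-2, -6+3·3=3, 3+4·3=15, -3+5·3=12, -5+6·3=13, 7+7·3=28, -3+8·3=21) = 28 (attained by i=7)
p(2) = max(-7+0·2=-7, 7+1·2=9, -8+2·2=-4, -6+3·2=0, 3+4·2=11, -3+5·2=7, -5+6·2=7, 7+7·2=21, -3+8·2=13) = 21 (attained by i=7)
p(-5) = max(-7+0·(-5)=-7, 7+1·(-5)=2, -8+2·(-5)=-18, -6+3·(-5)=-21, 3+4·(-5)=-17, -3+5·(-5)=-28, -5+6·(-5)=-35, 7+7·(-5)=-28, -3+8·(-5)=-43) = 2 (attained by i=1)
p(8) = max(-7+0·8=-7, 7+1·8=15, -8+2·8=8, -6+3·8=18, 3+4·8=35, -3+5·8=37, -5+6·8=43, 7+7·8=63, -3+8·8=61) = 63 (attained by i=7)
Answer: p(3) = 28; p(2) = 21; p(-5) = 2; p(8) = 63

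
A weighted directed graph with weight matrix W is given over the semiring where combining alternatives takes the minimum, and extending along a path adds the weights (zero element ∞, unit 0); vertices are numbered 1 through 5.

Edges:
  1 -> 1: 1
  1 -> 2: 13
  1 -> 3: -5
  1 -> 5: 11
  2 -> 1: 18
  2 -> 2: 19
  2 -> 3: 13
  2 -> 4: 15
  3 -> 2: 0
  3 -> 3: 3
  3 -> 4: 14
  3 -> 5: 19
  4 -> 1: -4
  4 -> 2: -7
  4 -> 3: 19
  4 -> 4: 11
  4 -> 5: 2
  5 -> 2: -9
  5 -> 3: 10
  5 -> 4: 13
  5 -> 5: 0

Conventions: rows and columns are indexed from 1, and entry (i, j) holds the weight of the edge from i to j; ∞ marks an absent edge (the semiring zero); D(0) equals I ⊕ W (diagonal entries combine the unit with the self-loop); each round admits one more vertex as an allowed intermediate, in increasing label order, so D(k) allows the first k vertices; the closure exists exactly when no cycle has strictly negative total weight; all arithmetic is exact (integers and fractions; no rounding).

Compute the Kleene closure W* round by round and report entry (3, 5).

D(0):
  [0, 13, -5, ∞, 11]
  [18, 0, 13, 15, ∞]
  [∞, 0, 0, 14, 19]
  [-4, -7, 19, 0, 2]
  [∞, -9, 10, 13, 0]
D(1):
  [0, 13, -5, ∞, 11]
  [18, 0, 13, 15, 29]
  [∞, 0, 0, 14, 19]
  [-4, -7, -9, 0, 2]
  [∞, -9, 10, 13, 0]
D(2):
  [0, 13, -5, 28, 11]
  [18, 0, 13, 15, 29]
  [18, 0, 0, 14, 19]
  [-4, -7, -9, 0, 2]
  [9, -9, 4, 6, 0]
D(3):
  [0, -5, -5, 9, 11]
  [18, 0, 13, 15, 29]
  [18, 0, 0, 14, 19]
  [-4, -9, -9, 0, 2]
  [9, -9, 4, 6, 0]
D(4):
  [0, -5, -5, 9, 11]
  [11, 0, 6, 15, 17]
  [10, 0, 0, 14, 16]
  [-4, -9, -9, 0, 2]
  [2, -9, -3, 6, 0]
D(5):
  [0, -5, -5, 9, 11]
  [11, 0, 6, 15, 17]
  [10, 0, 0, 14, 16]
  [-4, -9, -9, 0, 2]
  [2, -9, -3, 6, 0]
Answer: W*[3][5] = 16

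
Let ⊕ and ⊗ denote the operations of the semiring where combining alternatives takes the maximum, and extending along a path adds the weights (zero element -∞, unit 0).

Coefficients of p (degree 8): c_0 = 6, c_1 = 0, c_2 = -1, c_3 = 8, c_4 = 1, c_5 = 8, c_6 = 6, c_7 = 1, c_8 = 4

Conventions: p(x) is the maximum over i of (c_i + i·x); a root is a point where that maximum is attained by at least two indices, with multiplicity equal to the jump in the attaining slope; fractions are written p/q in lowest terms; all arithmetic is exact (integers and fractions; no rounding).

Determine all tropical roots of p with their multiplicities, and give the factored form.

hull edge (i=0, c=6) to (i=3, c=8): slope 2/3, span 3
hull edge (i=3, c=8) to (i=5, c=8): slope 0, span 2
hull edge (i=5, c=8) to (i=8, c=4): slope -4/3, span 3
Factored form: p(x) = 4 ⊗ (x ⊕ (-2/3)) ⊗ (x ⊕ (-2/3)) ⊗ (x ⊕ (-2/3)) ⊗ (x ⊕ 0) ⊗ (x ⊕ 0) ⊗ (x ⊕ 4/3) ⊗ (x ⊕ 4/3) ⊗ (x ⊕ 4/3)
Answer: roots = -2/3 (mult 3), 0 (mult 2), 4/3 (mult 3)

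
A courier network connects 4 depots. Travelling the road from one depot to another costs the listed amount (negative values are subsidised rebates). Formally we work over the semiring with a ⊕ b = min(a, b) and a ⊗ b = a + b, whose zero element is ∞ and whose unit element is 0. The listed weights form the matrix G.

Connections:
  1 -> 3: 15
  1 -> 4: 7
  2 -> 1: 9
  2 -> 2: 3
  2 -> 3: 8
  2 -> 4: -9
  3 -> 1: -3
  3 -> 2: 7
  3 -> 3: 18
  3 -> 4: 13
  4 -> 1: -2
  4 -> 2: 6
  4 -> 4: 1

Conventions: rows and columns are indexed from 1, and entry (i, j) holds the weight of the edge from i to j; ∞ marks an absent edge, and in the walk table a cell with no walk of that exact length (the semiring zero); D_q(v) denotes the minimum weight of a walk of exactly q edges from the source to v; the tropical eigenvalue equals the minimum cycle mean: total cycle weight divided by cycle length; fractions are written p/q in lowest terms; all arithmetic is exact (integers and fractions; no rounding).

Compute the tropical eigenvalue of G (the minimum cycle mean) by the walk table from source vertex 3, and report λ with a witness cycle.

q=0: [∞, ∞, 0, ∞]
q=1: [-3, 7, 18, 13]
q=2: [11, 10, 12, -2]
q=3: [-4, 4, 18, -1]
q=4: [-3, 5, 11, -5]
Optimal cycle mean attained by: cycle 2->4->2, total (-9) + 6, length 2.
Answer: λ = -3/2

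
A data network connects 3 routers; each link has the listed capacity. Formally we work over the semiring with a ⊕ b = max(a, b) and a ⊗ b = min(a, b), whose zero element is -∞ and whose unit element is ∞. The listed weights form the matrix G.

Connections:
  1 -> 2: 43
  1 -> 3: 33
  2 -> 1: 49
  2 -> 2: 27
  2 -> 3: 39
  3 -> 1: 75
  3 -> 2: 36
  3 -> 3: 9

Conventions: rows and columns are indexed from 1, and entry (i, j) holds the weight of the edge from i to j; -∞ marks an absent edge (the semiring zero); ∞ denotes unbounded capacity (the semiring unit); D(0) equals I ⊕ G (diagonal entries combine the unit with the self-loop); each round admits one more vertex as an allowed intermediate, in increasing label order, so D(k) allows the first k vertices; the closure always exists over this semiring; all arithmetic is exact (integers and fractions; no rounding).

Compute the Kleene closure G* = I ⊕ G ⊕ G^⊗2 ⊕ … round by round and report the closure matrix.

D(0):
  [∞, 43, 33]
  [49, ∞, 39]
  [75, 36, ∞]
D(1):
  [∞, 43, 33]
  [49, ∞, 39]
  [75, 43, ∞]
D(2):
  [∞, 43, 39]
  [49, ∞, 39]
  [75, 43, ∞]
D(3):
  [∞, 43, 39]
  [49, ∞, 39]
  [75, 43, ∞]
Answer: G* = [[∞, 43, 39], [49, ∞, 39], [75, 43, ∞]]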